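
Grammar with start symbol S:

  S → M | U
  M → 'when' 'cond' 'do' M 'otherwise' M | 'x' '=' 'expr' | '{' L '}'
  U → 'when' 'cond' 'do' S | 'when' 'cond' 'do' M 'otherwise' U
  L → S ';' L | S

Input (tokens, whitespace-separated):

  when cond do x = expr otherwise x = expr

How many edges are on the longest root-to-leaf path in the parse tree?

3

[S [M when cond do [M x = expr] otherwise [M x = expr]]]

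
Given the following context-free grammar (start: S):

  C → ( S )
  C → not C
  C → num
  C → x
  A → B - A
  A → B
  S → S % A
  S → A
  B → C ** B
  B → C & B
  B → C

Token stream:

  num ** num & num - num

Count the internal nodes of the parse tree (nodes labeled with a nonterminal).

11

[S [A [B [C num] ** [B [C num] & [B [C num]]]] - [A [B [C num]]]]]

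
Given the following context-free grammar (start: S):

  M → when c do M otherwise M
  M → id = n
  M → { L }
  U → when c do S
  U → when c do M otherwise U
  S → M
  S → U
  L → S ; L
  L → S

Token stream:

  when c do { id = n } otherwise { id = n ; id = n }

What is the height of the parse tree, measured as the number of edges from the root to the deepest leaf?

[S [M when c do [M { [L [S [M id = n]]] }] otherwise [M { [L [S [M id = n]] ; [L [S [M id = n]]]] }]]]

7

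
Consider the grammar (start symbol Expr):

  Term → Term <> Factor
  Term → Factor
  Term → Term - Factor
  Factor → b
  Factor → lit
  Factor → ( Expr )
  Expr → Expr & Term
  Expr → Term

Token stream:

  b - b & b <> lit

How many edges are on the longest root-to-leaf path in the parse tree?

5

[Expr [Expr [Term [Term [Factor b]] - [Factor b]]] & [Term [Term [Factor b]] <> [Factor lit]]]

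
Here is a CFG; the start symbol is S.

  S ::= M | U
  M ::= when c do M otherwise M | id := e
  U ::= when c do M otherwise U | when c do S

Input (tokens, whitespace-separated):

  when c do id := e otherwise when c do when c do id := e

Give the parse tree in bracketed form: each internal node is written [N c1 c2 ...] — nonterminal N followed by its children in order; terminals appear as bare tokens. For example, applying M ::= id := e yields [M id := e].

[S [U when c do [M id := e] otherwise [U when c do [S [U when c do [S [M id := e]]]]]]]

S
U
when c do M otherwise U
when c do id := e otherwise U
when c do id := e otherwise when c do S
when c do id := e otherwise when c do U
when c do id := e otherwise when c do when c do S
when c do id := e otherwise when c do when c do M
when c do id := e otherwise when c do when c do id := e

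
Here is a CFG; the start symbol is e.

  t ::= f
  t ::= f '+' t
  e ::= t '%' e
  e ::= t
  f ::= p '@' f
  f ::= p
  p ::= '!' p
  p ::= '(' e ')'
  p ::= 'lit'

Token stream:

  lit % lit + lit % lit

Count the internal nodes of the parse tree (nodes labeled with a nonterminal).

15

[e [t [f [p lit]]] % [e [t [f [p lit]] + [t [f [p lit]]]] % [e [t [f [p lit]]]]]]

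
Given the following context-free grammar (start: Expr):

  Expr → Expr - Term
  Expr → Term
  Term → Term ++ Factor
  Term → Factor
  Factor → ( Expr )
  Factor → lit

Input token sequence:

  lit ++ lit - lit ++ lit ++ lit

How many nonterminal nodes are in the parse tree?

12

[Expr [Expr [Term [Term [Factor lit]] ++ [Factor lit]]] - [Term [Term [Term [Factor lit]] ++ [Factor lit]] ++ [Factor lit]]]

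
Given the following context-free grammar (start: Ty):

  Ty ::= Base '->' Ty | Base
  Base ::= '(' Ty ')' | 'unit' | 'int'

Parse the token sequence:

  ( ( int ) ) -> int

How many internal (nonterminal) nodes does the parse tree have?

[Ty [Base ( [Ty [Base ( [Ty [Base int]] )]] )] -> [Ty [Base int]]]

8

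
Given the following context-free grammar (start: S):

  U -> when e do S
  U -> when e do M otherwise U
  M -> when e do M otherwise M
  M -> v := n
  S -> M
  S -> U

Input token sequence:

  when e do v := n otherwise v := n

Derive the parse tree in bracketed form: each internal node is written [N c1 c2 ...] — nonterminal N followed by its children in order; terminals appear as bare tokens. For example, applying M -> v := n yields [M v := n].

[S [M when e do [M v := n] otherwise [M v := n]]]

S
M
when e do M otherwise M
when e do v := n otherwise M
when e do v := n otherwise v := n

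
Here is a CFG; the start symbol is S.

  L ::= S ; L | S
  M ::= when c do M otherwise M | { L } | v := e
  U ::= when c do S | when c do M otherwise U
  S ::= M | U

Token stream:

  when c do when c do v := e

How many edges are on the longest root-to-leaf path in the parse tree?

[S [U when c do [S [U when c do [S [M v := e]]]]]]

6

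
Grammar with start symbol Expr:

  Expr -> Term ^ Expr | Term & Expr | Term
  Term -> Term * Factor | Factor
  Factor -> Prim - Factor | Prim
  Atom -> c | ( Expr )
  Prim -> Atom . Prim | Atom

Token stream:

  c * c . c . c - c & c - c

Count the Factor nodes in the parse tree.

5

[Expr [Term [Term [Factor [Prim [Atom c]]]] * [Factor [Prim [Atom c] . [Prim [Atom c] . [Prim [Atom c]]]] - [Factor [Prim [Atom c]]]]] & [Expr [Term [Factor [Prim [Atom c]] - [Factor [Prim [Atom c]]]]]]]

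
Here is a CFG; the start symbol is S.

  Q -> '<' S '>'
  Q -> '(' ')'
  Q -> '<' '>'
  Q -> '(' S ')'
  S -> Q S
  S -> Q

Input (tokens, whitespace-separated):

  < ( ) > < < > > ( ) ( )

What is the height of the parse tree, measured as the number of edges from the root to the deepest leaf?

5

[S [Q < [S [Q ( )]] >] [S [Q < [S [Q < >]] >] [S [Q ( )] [S [Q ( )]]]]]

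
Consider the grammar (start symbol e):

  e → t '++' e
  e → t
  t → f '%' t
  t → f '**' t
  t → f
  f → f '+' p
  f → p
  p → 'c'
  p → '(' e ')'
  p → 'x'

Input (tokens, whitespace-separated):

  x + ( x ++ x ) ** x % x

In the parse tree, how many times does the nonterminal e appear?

3

[e [t [f [f [p x]] + [p ( [e [t [f [p x]]] ++ [e [t [f [p x]]]]] )]] ** [t [f [p x]] % [t [f [p x]]]]]]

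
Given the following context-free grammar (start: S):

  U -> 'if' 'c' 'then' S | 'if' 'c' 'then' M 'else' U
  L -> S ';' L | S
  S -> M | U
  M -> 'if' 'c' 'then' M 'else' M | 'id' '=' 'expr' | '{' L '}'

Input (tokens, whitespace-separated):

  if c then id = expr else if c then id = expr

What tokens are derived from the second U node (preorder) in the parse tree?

if c then id = expr

[S [U if c then [M id = expr] else [U if c then [S [M id = expr]]]]]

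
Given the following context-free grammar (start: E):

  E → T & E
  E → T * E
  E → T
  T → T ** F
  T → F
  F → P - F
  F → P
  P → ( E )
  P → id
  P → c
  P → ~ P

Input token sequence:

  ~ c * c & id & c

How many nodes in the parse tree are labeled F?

4

[E [T [F [P ~ [P c]]]] * [E [T [F [P c]]] & [E [T [F [P id]]] & [E [T [F [P c]]]]]]]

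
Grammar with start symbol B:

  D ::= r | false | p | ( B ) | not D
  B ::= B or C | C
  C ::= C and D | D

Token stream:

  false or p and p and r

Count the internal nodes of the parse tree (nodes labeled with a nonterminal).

[B [B [C [D false]]] or [C [C [C [D p]] and [D p]] and [D r]]]

10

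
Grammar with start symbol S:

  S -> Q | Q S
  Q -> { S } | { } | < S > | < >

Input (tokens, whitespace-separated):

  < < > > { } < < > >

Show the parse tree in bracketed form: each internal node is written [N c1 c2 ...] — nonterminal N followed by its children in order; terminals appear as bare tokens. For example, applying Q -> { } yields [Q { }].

S
Q S
< S > S
< Q > S
< < > > S
< < > > Q S
< < > > { } S
< < > > { } Q
< < > > { } < S >
< < > > { } < Q >
< < > > { } < < > >

[S [Q < [S [Q < >]] >] [S [Q { }] [S [Q < [S [Q < >]] >]]]]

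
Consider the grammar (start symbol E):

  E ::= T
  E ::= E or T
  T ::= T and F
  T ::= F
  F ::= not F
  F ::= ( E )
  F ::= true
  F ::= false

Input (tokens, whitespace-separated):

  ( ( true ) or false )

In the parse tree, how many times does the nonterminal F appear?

[E [T [F ( [E [E [T [F ( [E [T [F true]]] )]]] or [T [F false]]] )]]]

4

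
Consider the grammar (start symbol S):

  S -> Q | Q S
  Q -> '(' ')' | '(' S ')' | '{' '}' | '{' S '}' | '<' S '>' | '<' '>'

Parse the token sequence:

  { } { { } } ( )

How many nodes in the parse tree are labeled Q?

4

[S [Q { }] [S [Q { [S [Q { }]] }] [S [Q ( )]]]]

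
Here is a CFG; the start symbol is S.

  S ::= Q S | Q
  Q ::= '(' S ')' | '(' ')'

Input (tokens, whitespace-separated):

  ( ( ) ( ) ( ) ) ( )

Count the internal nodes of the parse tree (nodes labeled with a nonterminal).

10

[S [Q ( [S [Q ( )] [S [Q ( )] [S [Q ( )]]]] )] [S [Q ( )]]]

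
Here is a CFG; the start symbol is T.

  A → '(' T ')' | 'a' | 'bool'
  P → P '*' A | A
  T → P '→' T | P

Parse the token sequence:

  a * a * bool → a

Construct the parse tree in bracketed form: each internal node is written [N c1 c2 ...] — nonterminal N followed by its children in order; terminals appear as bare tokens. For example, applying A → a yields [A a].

T
P → T
P * A → T
P * A * A → T
A * A * A → T
a * A * A → T
a * a * A → T
a * a * bool → T
a * a * bool → P
a * a * bool → A
a * a * bool → a

[T [P [P [P [A a]] * [A a]] * [A bool]] → [T [P [A a]]]]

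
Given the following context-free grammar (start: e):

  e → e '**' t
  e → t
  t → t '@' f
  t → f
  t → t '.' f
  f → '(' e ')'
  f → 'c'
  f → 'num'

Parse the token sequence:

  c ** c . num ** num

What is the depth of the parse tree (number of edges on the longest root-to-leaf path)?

[e [e [e [t [f c]]] ** [t [t [f c]] . [f num]]] ** [t [f num]]]

5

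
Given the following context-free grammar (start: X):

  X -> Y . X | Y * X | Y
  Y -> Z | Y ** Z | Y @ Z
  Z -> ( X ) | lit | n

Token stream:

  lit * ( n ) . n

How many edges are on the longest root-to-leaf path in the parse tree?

7

[X [Y [Z lit]] * [X [Y [Z ( [X [Y [Z n]]] )]] . [X [Y [Z n]]]]]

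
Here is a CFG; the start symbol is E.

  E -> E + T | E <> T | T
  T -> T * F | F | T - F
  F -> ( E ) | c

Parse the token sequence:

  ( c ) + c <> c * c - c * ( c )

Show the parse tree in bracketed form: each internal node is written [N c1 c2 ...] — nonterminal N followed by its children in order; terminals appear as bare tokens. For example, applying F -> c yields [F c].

[E [E [E [T [F ( [E [T [F c]]] )]]] + [T [F c]]] <> [T [T [T [T [F c]] * [F c]] - [F c]] * [F ( [E [T [F c]]] )]]]

E
E <> T
E + T <> T
T + T <> T
F + T <> T
( E ) + T <> T
( T ) + T <> T
( F ) + T <> T
( c ) + T <> T
( c ) + F <> T
( c ) + c <> T
( c ) + c <> T * F
( c ) + c <> T - F * F
( c ) + c <> T * F - F * F
( c ) + c <> F * F - F * F
( c ) + c <> c * F - F * F
( c ) + c <> c * c - F * F
( c ) + c <> c * c - c * F
( c ) + c <> c * c - c * ( E )
( c ) + c <> c * c - c * ( T )
( c ) + c <> c * c - c * ( F )
( c ) + c <> c * c - c * ( c )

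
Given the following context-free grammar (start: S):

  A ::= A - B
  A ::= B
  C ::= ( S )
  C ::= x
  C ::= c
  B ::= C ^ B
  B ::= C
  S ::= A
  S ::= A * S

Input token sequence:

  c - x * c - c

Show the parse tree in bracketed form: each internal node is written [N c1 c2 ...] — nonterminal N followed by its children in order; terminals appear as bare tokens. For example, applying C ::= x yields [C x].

S
A * S
A - B * S
B - B * S
C - B * S
c - B * S
c - C * S
c - x * S
c - x * A
c - x * A - B
c - x * B - B
c - x * C - B
c - x * c - B
c - x * c - C
c - x * c - c

[S [A [A [B [C c]]] - [B [C x]]] * [S [A [A [B [C c]]] - [B [C c]]]]]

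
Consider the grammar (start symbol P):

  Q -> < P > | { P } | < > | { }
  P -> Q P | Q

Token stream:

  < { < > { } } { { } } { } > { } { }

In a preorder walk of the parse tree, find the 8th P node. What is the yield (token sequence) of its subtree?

[P [Q < [P [Q { [P [Q < >] [P [Q { }]]] }] [P [Q { [P [Q { }]] }] [P [Q { }]]]] >] [P [Q { }] [P [Q { }]]]]

{ } { }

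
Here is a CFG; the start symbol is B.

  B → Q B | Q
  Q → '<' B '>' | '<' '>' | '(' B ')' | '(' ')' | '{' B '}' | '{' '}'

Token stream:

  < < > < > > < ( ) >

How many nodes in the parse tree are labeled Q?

5

[B [Q < [B [Q < >] [B [Q < >]]] >] [B [Q < [B [Q ( )]] >]]]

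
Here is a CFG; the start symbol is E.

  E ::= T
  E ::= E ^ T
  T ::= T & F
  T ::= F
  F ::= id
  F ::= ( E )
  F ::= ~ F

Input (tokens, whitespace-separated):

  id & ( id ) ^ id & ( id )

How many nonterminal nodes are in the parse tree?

16

[E [E [T [T [F id]] & [F ( [E [T [F id]]] )]]] ^ [T [T [F id]] & [F ( [E [T [F id]]] )]]]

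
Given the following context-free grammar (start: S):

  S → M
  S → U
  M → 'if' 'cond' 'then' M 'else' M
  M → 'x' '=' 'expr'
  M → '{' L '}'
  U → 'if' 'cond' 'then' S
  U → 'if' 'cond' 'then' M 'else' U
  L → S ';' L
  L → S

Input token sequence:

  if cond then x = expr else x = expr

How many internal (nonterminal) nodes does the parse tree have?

[S [M if cond then [M x = expr] else [M x = expr]]]

4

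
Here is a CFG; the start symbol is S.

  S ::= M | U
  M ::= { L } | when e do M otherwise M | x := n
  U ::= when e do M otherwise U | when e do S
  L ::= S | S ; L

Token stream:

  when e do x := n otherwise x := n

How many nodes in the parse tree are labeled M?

3

[S [M when e do [M x := n] otherwise [M x := n]]]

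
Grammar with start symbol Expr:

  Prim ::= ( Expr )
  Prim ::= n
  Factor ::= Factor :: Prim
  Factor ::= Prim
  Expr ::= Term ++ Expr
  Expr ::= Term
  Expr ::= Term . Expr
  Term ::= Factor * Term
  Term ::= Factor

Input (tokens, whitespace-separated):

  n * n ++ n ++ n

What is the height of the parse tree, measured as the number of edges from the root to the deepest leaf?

[Expr [Term [Factor [Prim n]] * [Term [Factor [Prim n]]]] ++ [Expr [Term [Factor [Prim n]]] ++ [Expr [Term [Factor [Prim n]]]]]]

6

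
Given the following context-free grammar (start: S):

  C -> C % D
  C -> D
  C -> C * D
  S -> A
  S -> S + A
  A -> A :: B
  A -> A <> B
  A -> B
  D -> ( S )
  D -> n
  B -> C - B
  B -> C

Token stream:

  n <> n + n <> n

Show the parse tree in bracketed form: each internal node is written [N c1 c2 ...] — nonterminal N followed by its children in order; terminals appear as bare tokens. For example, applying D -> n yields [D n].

S
S + A
A + A
A <> B + A
B <> B + A
C <> B + A
D <> B + A
n <> B + A
n <> C + A
n <> D + A
n <> n + A
n <> n + A <> B
n <> n + B <> B
n <> n + C <> B
n <> n + D <> B
n <> n + n <> B
n <> n + n <> C
n <> n + n <> D
n <> n + n <> n

[S [S [A [A [B [C [D n]]]] <> [B [C [D n]]]]] + [A [A [B [C [D n]]]] <> [B [C [D n]]]]]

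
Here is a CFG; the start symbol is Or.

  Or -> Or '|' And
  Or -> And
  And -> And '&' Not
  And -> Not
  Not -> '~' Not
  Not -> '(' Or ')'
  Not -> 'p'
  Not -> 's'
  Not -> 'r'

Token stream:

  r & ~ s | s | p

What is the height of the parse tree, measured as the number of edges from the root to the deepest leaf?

[Or [Or [Or [And [And [Not r]] & [Not ~ [Not s]]]] | [And [Not s]]] | [And [Not p]]]

6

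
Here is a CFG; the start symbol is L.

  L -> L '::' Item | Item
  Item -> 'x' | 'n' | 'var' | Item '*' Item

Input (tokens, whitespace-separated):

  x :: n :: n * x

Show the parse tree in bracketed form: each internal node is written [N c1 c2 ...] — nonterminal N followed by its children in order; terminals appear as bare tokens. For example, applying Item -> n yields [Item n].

L
L :: Item
L :: Item :: Item
Item :: Item :: Item
x :: Item :: Item
x :: n :: Item
x :: n :: Item * Item
x :: n :: n * Item
x :: n :: n * x

[L [L [L [Item x]] :: [Item n]] :: [Item [Item n] * [Item x]]]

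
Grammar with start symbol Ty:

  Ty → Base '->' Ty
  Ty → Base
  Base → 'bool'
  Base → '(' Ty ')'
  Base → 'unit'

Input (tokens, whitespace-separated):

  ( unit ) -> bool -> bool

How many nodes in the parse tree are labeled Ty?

[Ty [Base ( [Ty [Base unit]] )] -> [Ty [Base bool] -> [Ty [Base bool]]]]

4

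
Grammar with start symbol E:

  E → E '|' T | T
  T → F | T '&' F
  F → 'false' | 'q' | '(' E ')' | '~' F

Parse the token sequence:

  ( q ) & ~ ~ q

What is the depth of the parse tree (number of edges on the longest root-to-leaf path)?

[E [T [T [F ( [E [T [F q]]] )]] & [F ~ [F ~ [F q]]]]]

7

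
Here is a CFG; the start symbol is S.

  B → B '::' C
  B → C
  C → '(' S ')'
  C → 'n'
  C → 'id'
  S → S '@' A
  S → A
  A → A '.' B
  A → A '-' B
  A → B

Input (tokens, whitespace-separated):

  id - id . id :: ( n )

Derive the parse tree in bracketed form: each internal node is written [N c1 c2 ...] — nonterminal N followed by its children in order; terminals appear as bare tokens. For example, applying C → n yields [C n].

S
A
A . B
A - B . B
B - B . B
C - B . B
id - B . B
id - C . B
id - id . B
id - id . B :: C
id - id . C :: C
id - id . id :: C
id - id . id :: ( S )
id - id . id :: ( A )
id - id . id :: ( B )
id - id . id :: ( C )
id - id . id :: ( n )

[S [A [A [A [B [C id]]] - [B [C id]]] . [B [B [C id]] :: [C ( [S [A [B [C n]]]] )]]]]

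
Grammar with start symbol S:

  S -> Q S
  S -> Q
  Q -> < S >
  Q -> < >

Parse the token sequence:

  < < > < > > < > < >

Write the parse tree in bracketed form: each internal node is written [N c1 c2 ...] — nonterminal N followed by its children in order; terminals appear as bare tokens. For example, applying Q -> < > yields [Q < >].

S
Q S
< S > S
< Q S > S
< < > S > S
< < > Q > S
< < > < > > S
< < > < > > Q S
< < > < > > < > S
< < > < > > < > Q
< < > < > > < > < >

[S [Q < [S [Q < >] [S [Q < >]]] >] [S [Q < >] [S [Q < >]]]]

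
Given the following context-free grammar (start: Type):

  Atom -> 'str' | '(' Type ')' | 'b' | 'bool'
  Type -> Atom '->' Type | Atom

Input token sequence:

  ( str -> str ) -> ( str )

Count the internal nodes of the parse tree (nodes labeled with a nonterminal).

10

[Type [Atom ( [Type [Atom str] -> [Type [Atom str]]] )] -> [Type [Atom ( [Type [Atom str]] )]]]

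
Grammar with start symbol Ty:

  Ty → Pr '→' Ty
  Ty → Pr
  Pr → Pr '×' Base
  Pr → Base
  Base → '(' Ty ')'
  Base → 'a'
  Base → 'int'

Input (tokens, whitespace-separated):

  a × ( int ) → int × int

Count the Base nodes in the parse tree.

5

[Ty [Pr [Pr [Base a]] × [Base ( [Ty [Pr [Base int]]] )]] → [Ty [Pr [Pr [Base int]] × [Base int]]]]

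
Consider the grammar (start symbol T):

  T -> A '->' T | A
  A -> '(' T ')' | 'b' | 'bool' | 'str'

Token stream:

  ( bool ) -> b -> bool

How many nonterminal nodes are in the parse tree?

8

[T [A ( [T [A bool]] )] -> [T [A b] -> [T [A bool]]]]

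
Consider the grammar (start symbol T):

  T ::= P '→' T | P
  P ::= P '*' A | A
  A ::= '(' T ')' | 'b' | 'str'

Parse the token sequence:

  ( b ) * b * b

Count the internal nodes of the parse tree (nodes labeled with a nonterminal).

[T [P [P [P [A ( [T [P [A b]]] )]] * [A b]] * [A b]]]

10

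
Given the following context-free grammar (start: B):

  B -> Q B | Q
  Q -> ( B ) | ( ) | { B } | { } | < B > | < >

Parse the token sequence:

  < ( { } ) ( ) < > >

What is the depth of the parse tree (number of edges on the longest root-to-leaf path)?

6

[B [Q < [B [Q ( [B [Q { }]] )] [B [Q ( )] [B [Q < >]]]] >]]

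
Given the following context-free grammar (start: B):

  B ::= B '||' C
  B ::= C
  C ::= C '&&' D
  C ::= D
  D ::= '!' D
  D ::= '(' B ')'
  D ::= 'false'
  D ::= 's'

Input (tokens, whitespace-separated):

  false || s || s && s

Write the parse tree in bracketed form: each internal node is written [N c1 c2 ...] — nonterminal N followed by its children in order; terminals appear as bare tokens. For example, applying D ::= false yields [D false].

[B [B [B [C [D false]]] || [C [D s]]] || [C [C [D s]] && [D s]]]

B
B || C
B || C || C
C || C || C
D || C || C
false || C || C
false || D || C
false || s || C
false || s || C && D
false || s || D && D
false || s || s && D
false || s || s && s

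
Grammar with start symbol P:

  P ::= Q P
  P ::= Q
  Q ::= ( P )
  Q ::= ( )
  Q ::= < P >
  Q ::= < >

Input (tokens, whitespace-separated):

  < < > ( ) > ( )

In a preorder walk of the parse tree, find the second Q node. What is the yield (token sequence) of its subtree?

[P [Q < [P [Q < >] [P [Q ( )]]] >] [P [Q ( )]]]

< >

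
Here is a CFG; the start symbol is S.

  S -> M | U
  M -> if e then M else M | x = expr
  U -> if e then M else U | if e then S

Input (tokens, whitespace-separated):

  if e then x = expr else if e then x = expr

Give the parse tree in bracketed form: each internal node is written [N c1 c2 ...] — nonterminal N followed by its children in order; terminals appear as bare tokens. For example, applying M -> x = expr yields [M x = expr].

[S [U if e then [M x = expr] else [U if e then [S [M x = expr]]]]]

S
U
if e then M else U
if e then x = expr else U
if e then x = expr else if e then S
if e then x = expr else if e then M
if e then x = expr else if e then x = expr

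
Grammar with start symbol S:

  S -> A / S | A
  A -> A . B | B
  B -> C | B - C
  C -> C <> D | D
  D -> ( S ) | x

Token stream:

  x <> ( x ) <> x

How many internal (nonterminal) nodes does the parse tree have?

[S [A [B [C [C [C [D x]] <> [D ( [S [A [B [C [D x]]]]] )]] <> [D x]]]]]

14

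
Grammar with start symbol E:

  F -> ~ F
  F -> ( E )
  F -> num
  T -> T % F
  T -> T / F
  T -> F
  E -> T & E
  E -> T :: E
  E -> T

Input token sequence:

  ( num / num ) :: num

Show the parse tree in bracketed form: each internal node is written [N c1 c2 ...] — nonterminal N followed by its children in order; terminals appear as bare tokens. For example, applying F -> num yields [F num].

E
T :: E
F :: E
( E ) :: E
( T ) :: E
( T / F ) :: E
( F / F ) :: E
( num / F ) :: E
( num / num ) :: E
( num / num ) :: T
( num / num ) :: F
( num / num ) :: num

[E [T [F ( [E [T [T [F num]] / [F num]]] )]] :: [E [T [F num]]]]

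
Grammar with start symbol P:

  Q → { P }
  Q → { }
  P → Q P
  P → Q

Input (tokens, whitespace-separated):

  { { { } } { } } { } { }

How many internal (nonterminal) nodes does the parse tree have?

12

[P [Q { [P [Q { [P [Q { }]] }] [P [Q { }]]] }] [P [Q { }] [P [Q { }]]]]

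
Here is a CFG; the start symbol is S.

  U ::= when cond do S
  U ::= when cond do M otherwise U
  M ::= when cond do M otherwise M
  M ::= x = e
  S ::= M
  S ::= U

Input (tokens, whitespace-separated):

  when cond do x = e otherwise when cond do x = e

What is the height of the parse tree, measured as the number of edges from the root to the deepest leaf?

5

[S [U when cond do [M x = e] otherwise [U when cond do [S [M x = e]]]]]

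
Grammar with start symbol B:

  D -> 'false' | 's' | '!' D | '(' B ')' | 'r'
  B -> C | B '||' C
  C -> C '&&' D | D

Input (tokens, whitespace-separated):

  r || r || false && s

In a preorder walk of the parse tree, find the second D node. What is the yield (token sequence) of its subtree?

[B [B [B [C [D r]]] || [C [D r]]] || [C [C [D false]] && [D s]]]

r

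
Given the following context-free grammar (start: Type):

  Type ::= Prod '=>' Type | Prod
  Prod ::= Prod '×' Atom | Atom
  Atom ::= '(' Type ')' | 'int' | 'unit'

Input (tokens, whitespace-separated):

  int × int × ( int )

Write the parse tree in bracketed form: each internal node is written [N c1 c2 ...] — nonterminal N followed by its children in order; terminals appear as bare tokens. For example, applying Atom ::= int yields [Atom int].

[Type [Prod [Prod [Prod [Atom int]] × [Atom int]] × [Atom ( [Type [Prod [Atom int]]] )]]]

Type
Prod
Prod × Atom
Prod × Atom × Atom
Atom × Atom × Atom
int × Atom × Atom
int × int × Atom
int × int × ( Type )
int × int × ( Prod )
int × int × ( Atom )
int × int × ( int )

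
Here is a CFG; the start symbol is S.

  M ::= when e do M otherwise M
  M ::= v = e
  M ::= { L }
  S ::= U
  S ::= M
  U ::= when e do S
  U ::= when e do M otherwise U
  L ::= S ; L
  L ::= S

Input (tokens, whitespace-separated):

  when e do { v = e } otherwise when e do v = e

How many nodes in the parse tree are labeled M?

3

[S [U when e do [M { [L [S [M v = e]]] }] otherwise [U when e do [S [M v = e]]]]]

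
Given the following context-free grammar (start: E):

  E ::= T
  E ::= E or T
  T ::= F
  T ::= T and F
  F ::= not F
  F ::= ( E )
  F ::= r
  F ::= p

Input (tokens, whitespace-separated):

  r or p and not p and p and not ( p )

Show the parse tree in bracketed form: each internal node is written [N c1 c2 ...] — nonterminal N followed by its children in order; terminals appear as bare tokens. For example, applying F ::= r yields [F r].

E
E or T
T or T
F or T
r or T
r or T and F
r or T and F and F
r or T and F and F and F
r or F and F and F and F
r or p and F and F and F
r or p and not F and F and F
r or p and not p and F and F
r or p and not p and p and F
r or p and not p and p and not F
r or p and not p and p and not ( E )
r or p and not p and p and not ( T )
r or p and not p and p and not ( F )
r or p and not p and p and not ( p )

[E [E [T [F r]]] or [T [T [T [T [F p]] and [F not [F p]]] and [F p]] and [F not [F ( [E [T [F p]]] )]]]]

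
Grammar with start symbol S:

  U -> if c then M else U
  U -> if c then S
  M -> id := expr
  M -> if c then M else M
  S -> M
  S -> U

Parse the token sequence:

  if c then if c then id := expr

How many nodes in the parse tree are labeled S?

3

[S [U if c then [S [U if c then [S [M id := expr]]]]]]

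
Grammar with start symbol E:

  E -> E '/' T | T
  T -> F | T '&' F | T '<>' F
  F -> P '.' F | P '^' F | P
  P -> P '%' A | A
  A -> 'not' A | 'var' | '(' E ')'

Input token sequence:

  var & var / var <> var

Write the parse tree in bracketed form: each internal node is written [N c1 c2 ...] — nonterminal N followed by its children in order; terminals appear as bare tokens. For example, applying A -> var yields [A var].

[E [E [T [T [F [P [A var]]]] & [F [P [A var]]]]] / [T [T [F [P [A var]]]] <> [F [P [A var]]]]]

E
E / T
T / T
T & F / T
F & F / T
P & F / T
A & F / T
var & F / T
var & P / T
var & A / T
var & var / T
var & var / T <> F
var & var / F <> F
var & var / P <> F
var & var / A <> F
var & var / var <> F
var & var / var <> P
var & var / var <> A
var & var / var <> var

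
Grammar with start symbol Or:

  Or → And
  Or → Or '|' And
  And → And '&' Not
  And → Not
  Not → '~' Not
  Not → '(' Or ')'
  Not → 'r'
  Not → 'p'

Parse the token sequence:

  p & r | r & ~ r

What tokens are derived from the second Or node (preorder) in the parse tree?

[Or [Or [And [And [Not p]] & [Not r]]] | [And [And [Not r]] & [Not ~ [Not r]]]]

p & r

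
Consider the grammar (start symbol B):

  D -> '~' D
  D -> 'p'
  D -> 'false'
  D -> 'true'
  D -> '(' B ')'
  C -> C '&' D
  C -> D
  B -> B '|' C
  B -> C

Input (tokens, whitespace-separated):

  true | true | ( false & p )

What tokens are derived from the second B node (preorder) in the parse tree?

true | true

[B [B [B [C [D true]]] | [C [D true]]] | [C [D ( [B [C [C [D false]] & [D p]]] )]]]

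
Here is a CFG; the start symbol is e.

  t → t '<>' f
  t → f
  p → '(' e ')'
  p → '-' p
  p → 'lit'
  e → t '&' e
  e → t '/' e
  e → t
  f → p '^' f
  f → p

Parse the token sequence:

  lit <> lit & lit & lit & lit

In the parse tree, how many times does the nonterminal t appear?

5

[e [t [t [f [p lit]]] <> [f [p lit]]] & [e [t [f [p lit]]] & [e [t [f [p lit]]] & [e [t [f [p lit]]]]]]]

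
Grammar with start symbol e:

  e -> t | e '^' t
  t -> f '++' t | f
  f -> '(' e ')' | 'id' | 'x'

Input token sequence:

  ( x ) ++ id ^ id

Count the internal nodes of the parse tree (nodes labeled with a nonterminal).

[e [e [t [f ( [e [t [f x]]] )] ++ [t [f id]]]] ^ [t [f id]]]

11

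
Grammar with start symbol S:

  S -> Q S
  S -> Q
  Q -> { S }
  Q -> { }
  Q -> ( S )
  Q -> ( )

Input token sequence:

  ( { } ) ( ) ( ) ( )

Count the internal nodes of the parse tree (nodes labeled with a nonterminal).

[S [Q ( [S [Q { }]] )] [S [Q ( )] [S [Q ( )] [S [Q ( )]]]]]

10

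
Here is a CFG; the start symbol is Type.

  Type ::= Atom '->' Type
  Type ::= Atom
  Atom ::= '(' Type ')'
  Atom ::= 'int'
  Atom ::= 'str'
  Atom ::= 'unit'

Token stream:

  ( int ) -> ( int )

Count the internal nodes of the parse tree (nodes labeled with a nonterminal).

8

[Type [Atom ( [Type [Atom int]] )] -> [Type [Atom ( [Type [Atom int]] )]]]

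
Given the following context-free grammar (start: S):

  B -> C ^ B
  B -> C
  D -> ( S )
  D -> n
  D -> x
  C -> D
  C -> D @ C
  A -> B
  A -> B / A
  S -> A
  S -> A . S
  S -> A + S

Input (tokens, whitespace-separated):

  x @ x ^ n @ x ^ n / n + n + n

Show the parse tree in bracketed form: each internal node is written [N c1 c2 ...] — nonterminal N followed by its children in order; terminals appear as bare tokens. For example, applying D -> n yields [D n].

[S [A [B [C [D x] @ [C [D x]]] ^ [B [C [D n] @ [C [D x]]] ^ [B [C [D n]]]]] / [A [B [C [D n]]]]] + [S [A [B [C [D n]]]] + [S [A [B [C [D n]]]]]]]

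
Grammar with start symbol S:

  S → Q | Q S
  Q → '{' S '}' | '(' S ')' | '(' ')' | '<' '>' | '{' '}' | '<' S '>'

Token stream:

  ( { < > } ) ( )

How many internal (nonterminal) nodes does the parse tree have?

[S [Q ( [S [Q { [S [Q < >]] }]] )] [S [Q ( )]]]

8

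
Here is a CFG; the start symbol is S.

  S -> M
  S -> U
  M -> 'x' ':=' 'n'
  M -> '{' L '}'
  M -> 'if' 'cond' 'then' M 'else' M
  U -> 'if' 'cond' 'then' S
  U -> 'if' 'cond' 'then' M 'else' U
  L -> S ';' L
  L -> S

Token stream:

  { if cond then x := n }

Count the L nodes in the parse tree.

1

[S [M { [L [S [U if cond then [S [M x := n]]]]] }]]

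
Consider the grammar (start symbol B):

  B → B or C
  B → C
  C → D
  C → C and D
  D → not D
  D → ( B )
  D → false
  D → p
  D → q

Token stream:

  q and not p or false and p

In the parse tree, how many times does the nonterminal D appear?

[B [B [C [C [D q]] and [D not [D p]]]] or [C [C [D false]] and [D p]]]

5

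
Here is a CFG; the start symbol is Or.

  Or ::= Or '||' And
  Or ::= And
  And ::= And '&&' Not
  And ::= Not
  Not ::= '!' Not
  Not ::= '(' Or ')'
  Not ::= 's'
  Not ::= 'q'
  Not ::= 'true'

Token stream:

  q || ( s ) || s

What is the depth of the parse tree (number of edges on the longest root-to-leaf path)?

[Or [Or [Or [And [Not q]]] || [And [Not ( [Or [And [Not s]]] )]]] || [And [Not s]]]

7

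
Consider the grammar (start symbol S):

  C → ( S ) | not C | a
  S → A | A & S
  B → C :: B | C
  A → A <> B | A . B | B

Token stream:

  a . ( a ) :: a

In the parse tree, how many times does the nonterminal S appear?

2

[S [A [A [B [C a]]] . [B [C ( [S [A [B [C a]]]] )] :: [B [C a]]]]]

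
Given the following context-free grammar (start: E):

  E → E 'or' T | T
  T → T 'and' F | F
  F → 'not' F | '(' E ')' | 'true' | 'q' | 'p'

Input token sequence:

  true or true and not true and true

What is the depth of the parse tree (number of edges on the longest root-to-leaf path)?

[E [E [T [F true]]] or [T [T [T [F true]] and [F not [F true]]] and [F true]]]

5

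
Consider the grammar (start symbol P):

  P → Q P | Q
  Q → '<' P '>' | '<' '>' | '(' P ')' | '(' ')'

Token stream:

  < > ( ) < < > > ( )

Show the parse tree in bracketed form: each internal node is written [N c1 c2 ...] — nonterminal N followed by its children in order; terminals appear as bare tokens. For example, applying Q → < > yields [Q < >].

[P [Q < >] [P [Q ( )] [P [Q < [P [Q < >]] >] [P [Q ( )]]]]]

P
Q P
< > P
< > Q P
< > ( ) P
< > ( ) Q P
< > ( ) < P > P
< > ( ) < Q > P
< > ( ) < < > > P
< > ( ) < < > > Q
< > ( ) < < > > ( )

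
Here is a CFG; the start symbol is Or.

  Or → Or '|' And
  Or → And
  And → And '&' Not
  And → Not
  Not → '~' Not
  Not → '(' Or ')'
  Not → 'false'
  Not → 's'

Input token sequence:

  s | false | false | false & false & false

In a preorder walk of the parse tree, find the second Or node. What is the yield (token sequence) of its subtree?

s | false | false

[Or [Or [Or [Or [And [Not s]]] | [And [Not false]]] | [And [Not false]]] | [And [And [And [Not false]] & [Not false]] & [Not false]]]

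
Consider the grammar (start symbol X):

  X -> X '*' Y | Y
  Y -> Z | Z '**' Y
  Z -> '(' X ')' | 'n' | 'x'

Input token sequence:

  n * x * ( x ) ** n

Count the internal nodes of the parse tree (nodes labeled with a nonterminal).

14

[X [X [X [Y [Z n]]] * [Y [Z x]]] * [Y [Z ( [X [Y [Z x]]] )] ** [Y [Z n]]]]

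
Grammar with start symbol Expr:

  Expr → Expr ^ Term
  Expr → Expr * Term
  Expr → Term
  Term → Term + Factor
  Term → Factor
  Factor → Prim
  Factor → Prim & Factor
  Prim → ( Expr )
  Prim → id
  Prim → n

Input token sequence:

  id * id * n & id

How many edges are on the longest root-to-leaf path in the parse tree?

[Expr [Expr [Expr [Term [Factor [Prim id]]]] * [Term [Factor [Prim id]]]] * [Term [Factor [Prim n] & [Factor [Prim id]]]]]

6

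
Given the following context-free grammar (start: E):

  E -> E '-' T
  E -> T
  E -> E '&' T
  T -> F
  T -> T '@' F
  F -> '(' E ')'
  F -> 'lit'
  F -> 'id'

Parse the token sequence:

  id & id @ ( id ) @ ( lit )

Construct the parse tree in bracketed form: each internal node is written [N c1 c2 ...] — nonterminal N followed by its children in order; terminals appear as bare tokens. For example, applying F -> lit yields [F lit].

[E [E [T [F id]]] & [T [T [T [F id]] @ [F ( [E [T [F id]]] )]] @ [F ( [E [T [F lit]]] )]]]

E
E & T
T & T
F & T
id & T
id & T @ F
id & T @ F @ F
id & F @ F @ F
id & id @ F @ F
id & id @ ( E ) @ F
id & id @ ( T ) @ F
id & id @ ( F ) @ F
id & id @ ( id ) @ F
id & id @ ( id ) @ ( E )
id & id @ ( id ) @ ( T )
id & id @ ( id ) @ ( F )
id & id @ ( id ) @ ( lit )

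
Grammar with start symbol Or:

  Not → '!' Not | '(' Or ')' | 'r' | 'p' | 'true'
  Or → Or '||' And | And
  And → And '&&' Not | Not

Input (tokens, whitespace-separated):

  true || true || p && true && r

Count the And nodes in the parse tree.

5

[Or [Or [Or [And [Not true]]] || [And [Not true]]] || [And [And [And [Not p]] && [Not true]] && [Not r]]]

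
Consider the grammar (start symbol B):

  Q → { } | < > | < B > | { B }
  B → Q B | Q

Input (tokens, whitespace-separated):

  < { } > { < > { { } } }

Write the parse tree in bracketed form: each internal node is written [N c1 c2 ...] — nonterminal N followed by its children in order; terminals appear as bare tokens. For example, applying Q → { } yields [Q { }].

B
Q B
< B > B
< Q > B
< { } > B
< { } > Q
< { } > { B }
< { } > { Q B }
< { } > { < > B }
< { } > { < > Q }
< { } > { < > { B } }
< { } > { < > { Q } }
< { } > { < > { { } } }

[B [Q < [B [Q { }]] >] [B [Q { [B [Q < >] [B [Q { [B [Q { }]] }]]] }]]]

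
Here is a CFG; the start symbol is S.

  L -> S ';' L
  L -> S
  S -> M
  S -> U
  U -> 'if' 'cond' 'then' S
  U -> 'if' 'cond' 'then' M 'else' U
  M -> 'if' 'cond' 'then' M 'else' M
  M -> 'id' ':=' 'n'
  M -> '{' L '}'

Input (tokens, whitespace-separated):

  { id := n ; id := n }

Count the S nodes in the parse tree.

3

[S [M { [L [S [M id := n]] ; [L [S [M id := n]]]] }]]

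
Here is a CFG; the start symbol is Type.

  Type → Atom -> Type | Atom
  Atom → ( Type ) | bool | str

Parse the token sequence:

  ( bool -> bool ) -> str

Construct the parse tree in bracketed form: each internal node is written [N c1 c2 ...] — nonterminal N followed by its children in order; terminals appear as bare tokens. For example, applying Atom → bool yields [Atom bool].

[Type [Atom ( [Type [Atom bool] -> [Type [Atom bool]]] )] -> [Type [Atom str]]]

Type
Atom -> Type
( Type ) -> Type
( Atom -> Type ) -> Type
( bool -> Type ) -> Type
( bool -> Atom ) -> Type
( bool -> bool ) -> Type
( bool -> bool ) -> Atom
( bool -> bool ) -> str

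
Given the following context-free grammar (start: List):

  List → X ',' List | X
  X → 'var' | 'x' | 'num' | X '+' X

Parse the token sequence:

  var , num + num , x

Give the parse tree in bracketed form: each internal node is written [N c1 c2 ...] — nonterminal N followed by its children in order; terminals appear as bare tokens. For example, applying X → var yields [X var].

[List [X var] , [List [X [X num] + [X num]] , [List [X x]]]]

List
X , List
var , List
var , X , List
var , X + X , List
var , num + X , List
var , num + num , List
var , num + num , X
var , num + num , x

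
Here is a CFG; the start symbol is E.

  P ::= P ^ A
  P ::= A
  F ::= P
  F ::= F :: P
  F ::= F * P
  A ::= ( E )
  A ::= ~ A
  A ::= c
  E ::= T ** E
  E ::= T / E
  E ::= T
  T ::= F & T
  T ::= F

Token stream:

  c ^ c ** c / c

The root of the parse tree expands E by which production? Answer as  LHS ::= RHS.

E ::= T ** E

[E [T [F [P [P [A c]] ^ [A c]]]] ** [E [T [F [P [A c]]]] / [E [T [F [P [A c]]]]]]]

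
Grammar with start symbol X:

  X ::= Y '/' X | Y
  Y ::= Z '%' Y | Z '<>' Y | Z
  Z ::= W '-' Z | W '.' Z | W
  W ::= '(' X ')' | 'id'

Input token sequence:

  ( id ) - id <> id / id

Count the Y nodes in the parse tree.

4

[X [Y [Z [W ( [X [Y [Z [W id]]]] )] - [Z [W id]]] <> [Y [Z [W id]]]] / [X [Y [Z [W id]]]]]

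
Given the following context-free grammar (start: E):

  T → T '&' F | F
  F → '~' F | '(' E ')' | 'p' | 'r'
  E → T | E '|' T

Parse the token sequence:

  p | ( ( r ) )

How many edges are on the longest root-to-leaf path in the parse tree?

[E [E [T [F p]]] | [T [F ( [E [T [F ( [E [T [F r]]] )]]] )]]]

9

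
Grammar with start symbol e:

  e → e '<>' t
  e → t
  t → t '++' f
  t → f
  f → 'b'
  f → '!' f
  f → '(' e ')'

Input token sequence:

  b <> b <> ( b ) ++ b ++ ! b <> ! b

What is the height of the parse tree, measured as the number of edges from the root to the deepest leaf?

[e [e [e [e [t [f b]]] <> [t [f b]]] <> [t [t [t [f ( [e [t [f b]]] )]] ++ [f b]] ++ [f ! [f b]]]] <> [t [f ! [f b]]]]

9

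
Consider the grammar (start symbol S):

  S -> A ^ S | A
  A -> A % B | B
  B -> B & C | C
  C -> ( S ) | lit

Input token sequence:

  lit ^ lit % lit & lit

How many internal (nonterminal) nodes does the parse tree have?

[S [A [B [C lit]]] ^ [S [A [A [B [C lit]]] % [B [B [C lit]] & [C lit]]]]]

13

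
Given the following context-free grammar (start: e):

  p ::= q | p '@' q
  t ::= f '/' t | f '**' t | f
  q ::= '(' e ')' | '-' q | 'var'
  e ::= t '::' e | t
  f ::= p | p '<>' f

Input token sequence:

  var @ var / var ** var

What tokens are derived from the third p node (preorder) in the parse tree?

var

[e [t [f [p [p [q var]] @ [q var]]] / [t [f [p [q var]]] ** [t [f [p [q var]]]]]]]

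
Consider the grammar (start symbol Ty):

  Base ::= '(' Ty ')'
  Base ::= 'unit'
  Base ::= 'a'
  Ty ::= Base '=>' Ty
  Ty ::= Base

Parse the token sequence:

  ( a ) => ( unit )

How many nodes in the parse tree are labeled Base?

4

[Ty [Base ( [Ty [Base a]] )] => [Ty [Base ( [Ty [Base unit]] )]]]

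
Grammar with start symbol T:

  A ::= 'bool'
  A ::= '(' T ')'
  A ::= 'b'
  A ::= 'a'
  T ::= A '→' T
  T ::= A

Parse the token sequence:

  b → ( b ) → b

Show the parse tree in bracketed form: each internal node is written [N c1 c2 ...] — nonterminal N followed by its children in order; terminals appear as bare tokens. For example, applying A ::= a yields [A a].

[T [A b] → [T [A ( [T [A b]] )] → [T [A b]]]]

T
A → T
b → T
b → A → T
b → ( T ) → T
b → ( A ) → T
b → ( b ) → T
b → ( b ) → A
b → ( b ) → b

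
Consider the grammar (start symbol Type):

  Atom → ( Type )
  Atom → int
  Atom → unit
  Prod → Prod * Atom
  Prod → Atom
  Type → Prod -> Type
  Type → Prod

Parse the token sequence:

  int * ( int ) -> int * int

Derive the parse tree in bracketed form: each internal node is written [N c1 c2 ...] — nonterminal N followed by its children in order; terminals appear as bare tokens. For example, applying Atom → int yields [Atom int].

Type
Prod -> Type
Prod * Atom -> Type
Atom * Atom -> Type
int * Atom -> Type
int * ( Type ) -> Type
int * ( Prod ) -> Type
int * ( Atom ) -> Type
int * ( int ) -> Type
int * ( int ) -> Prod
int * ( int ) -> Prod * Atom
int * ( int ) -> Atom * Atom
int * ( int ) -> int * Atom
int * ( int ) -> int * int

[Type [Prod [Prod [Atom int]] * [Atom ( [Type [Prod [Atom int]]] )]] -> [Type [Prod [Prod [Atom int]] * [Atom int]]]]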